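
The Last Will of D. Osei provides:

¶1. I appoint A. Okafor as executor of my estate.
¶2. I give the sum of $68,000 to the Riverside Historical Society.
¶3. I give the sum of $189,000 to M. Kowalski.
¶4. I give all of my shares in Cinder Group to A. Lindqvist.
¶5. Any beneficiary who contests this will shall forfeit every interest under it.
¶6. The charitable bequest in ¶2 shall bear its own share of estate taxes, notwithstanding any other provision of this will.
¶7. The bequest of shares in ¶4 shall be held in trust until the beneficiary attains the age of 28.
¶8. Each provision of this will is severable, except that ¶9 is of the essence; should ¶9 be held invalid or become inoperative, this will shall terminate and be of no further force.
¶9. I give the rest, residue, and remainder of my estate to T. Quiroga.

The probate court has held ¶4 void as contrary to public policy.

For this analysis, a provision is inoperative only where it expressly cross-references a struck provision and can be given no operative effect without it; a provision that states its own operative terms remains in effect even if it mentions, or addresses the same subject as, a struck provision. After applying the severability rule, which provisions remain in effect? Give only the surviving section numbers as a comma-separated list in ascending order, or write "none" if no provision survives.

1, 2, 3, 5, 6, 8, 9

¶4 is struck. The only function of ¶7 is the trust for ¶4, so it cannot stand once ¶4 is removed. ¶8 makes ¶9 an essential term, but ¶9 is unaffected, so the severability proviso in ¶8 preserves the remaining provisions. ¶1, ¶2, ¶3, ¶5, ¶6, ¶8, and ¶9 remain in effect.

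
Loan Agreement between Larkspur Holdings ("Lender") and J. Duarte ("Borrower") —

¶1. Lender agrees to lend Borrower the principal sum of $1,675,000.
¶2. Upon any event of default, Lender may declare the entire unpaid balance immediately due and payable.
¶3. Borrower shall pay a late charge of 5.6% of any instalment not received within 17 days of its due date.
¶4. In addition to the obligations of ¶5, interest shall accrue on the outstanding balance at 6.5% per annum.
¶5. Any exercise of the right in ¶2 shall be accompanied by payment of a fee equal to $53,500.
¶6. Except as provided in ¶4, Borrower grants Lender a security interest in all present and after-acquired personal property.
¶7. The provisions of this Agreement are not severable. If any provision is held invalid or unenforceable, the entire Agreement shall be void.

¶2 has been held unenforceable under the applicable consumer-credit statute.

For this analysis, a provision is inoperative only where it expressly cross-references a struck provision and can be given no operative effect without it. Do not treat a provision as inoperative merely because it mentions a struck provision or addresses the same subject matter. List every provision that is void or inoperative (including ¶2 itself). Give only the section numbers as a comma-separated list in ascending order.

¶2 is struck. ¶5 has no operative effect of its own apart from ¶2 and is therefore inoperative. ¶7 provides that the Agreement is not severable, so the invalidity of any one provision voids the entire Agreement. No provision of the Agreement survives.

1, 2, 3, 4, 5, 6, 7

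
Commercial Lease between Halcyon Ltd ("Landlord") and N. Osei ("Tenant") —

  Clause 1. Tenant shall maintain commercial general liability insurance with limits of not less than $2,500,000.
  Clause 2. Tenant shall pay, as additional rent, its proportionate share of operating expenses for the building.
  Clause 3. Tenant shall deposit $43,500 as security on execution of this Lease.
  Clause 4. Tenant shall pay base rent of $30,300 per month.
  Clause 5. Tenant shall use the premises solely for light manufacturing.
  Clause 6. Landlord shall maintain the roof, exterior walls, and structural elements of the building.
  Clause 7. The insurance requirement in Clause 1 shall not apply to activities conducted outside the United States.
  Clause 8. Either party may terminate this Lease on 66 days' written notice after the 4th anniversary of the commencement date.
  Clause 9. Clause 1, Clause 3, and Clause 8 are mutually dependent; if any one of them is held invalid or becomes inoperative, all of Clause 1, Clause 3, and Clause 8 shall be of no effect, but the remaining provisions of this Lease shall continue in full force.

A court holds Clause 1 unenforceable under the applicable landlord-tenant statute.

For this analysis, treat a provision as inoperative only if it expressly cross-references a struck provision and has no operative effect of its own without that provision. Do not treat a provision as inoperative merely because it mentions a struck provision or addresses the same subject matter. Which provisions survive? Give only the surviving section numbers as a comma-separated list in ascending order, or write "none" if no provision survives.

Clause 1 is struck. Clause 7 has no operative effect of its own apart from Clause 1 and is therefore inoperative. Clause 9 declares Clause 1, Clause 3, and Clause 8 mutually dependent; since one of them has fallen, all of them are of no effect. That brings down Clause 3 and Clause 8 as well. The remainder continues in force under Clause 9. That leaves Clause 2, Clause 4, Clause 5, Clause 6, and Clause 9 in effect.

2, 4, 5, 6, 9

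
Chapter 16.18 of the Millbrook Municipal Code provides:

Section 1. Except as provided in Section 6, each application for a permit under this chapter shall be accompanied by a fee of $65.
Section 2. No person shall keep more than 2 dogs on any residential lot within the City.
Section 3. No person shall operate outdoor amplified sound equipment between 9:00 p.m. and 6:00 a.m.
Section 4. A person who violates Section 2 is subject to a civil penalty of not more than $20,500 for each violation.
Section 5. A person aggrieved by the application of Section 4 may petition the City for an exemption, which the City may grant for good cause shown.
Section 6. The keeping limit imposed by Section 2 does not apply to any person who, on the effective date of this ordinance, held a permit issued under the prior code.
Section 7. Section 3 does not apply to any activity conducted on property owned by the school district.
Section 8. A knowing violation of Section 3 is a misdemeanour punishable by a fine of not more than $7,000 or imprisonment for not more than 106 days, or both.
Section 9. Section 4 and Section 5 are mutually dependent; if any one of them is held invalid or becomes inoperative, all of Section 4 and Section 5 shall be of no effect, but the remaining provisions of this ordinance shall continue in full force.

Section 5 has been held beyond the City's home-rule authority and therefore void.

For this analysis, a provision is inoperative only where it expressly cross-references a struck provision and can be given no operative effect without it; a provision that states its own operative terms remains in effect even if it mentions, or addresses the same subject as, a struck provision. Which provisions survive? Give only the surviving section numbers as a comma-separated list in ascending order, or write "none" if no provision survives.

Section 5 is struck. No other provision's operative terms depend on Section 5. Section 9 declares Section 4 and Section 5 mutually dependent; since one of them has fallen, all of them are of no effect. That brings down Section 4 as well. The remainder continues in force under Section 9. Section 1, Section 2, Section 3, Section 6, Section 7, Section 8, and Section 9 remain in effect.

1, 2, 3, 6, 7, 8, 9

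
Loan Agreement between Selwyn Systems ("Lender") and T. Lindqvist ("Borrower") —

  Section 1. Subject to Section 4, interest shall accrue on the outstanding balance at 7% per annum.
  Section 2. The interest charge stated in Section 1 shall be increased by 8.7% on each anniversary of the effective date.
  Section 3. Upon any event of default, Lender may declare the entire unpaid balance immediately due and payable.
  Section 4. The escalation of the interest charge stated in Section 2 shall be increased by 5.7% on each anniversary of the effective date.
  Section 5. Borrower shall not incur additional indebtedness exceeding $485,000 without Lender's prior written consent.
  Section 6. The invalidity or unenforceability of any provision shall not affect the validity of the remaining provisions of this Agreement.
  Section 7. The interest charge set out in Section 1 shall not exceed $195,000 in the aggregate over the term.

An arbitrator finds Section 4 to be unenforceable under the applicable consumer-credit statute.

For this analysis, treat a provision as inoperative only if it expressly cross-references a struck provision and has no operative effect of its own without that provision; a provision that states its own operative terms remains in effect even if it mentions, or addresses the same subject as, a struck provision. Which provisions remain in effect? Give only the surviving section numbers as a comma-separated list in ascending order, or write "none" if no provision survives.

1, 2, 3, 5, 6, 7

Section 4 is struck. Although Section 1 refers to Section 4, its operative terms do not depend on Section 4, so it remains in effect. Nothing else in the Agreement is defined by reference to Section 4. Section 6 is a severability clause and preserves every provision that can still be given independent effect. That leaves Section 1, Section 2, Section 3, Section 5, Section 6, and Section 7 in effect.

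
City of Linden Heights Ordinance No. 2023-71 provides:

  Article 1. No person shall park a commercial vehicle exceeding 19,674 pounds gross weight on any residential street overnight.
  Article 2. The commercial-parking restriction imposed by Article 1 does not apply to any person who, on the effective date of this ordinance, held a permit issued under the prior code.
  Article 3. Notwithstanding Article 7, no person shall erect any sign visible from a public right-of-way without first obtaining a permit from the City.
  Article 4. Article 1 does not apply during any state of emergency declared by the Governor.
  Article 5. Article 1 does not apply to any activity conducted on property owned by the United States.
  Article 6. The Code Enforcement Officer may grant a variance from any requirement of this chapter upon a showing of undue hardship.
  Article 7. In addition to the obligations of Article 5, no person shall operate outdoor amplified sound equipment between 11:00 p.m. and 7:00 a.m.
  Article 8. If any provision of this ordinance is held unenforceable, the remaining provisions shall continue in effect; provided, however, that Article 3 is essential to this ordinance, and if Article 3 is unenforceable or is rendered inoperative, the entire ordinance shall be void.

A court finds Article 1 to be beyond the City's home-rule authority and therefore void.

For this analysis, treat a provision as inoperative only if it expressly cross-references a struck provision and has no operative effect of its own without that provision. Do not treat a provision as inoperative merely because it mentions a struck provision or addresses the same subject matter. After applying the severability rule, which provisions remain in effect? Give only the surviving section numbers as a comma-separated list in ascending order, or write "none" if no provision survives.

Article 1 is struck. Article 2 operates only by reference to Article 1, so it falls with Article 1. Article 4 operates only by reference to Article 1, so it falls with Article 1. The only function of Article 5 is the public-property exemption from Article 1, so it cannot stand once Article 1 is removed. Although Article 7 refers to Article 5, its operative terms do not depend on Article 5, so it remains in effect. Article 8 makes Article 3 an essential term, but Article 3 is unaffected, so the severability proviso in Article 8 preserves the remaining provisions. Article 3, Article 6, Article 7, and Article 8 remain in effect.

3, 6, 7, 8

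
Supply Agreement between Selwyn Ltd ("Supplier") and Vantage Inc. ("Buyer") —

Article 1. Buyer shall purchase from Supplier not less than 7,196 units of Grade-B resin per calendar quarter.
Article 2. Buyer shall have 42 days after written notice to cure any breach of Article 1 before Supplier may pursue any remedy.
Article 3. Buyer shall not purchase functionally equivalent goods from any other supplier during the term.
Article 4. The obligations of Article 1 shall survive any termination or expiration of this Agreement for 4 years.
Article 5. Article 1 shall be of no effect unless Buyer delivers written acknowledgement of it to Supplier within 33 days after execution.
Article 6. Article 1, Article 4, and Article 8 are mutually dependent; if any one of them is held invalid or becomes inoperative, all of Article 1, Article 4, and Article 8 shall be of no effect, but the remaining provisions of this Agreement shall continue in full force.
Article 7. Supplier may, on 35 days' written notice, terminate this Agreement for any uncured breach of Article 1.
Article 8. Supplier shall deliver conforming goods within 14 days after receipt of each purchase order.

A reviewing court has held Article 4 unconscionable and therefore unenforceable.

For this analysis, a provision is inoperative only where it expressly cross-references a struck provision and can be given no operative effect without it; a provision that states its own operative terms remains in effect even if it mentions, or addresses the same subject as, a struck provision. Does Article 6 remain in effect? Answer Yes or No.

Article 4 is struck. Nothing else in the Agreement is defined by reference to Article 4. Article 6 declares Article 1, Article 4, and Article 8 mutually dependent; since one of them has fallen, all of them are of no effect. That brings down Article 1 and Article 8 as well. Article 2, Article 5, and Article 7 in turn depend solely on a provision now struck and likewise fall. The remainder continues in force under Article 6. The provisions still in force are Article 3 and Article 6. Article 6 is among the surviving provisions, so the answer is yes.

Yes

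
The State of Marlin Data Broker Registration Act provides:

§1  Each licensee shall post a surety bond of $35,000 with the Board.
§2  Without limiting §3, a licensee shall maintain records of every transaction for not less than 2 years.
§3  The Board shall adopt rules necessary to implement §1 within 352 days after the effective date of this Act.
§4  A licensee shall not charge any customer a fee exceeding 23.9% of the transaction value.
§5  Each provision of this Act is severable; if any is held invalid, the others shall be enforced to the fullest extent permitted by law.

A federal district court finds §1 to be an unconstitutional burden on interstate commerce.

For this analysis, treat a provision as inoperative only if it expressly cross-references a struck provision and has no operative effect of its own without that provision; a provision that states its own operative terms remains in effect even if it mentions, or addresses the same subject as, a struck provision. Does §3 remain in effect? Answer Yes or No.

§1 is struck. The only function of §3 is the rulemaking mandate for §1, so it cannot stand once §1 is removed. §2 mentions §3 but its own obligation stands independently of §3, so §2 is not affected. Under the severability clause in §5, the remaining provisions continue in force. §2, §4, and §5 remain in effect. §3 is among the inoperative provisions, so the answer is no.

No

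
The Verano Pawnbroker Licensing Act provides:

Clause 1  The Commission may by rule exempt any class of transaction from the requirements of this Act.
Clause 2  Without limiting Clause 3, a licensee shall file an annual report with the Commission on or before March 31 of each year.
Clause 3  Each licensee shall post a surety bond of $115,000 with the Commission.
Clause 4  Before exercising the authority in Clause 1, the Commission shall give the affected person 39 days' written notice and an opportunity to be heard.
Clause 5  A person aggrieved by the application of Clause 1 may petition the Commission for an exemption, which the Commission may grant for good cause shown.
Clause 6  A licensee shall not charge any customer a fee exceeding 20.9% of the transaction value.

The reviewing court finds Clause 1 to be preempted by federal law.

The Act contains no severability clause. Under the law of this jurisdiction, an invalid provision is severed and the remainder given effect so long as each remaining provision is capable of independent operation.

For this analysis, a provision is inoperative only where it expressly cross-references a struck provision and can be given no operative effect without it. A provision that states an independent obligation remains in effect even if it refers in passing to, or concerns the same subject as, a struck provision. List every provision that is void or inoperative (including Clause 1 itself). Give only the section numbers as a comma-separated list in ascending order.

1, 4, 5

Clause 1 is struck. Clause 4 has no operative effect of its own apart from Clause 1 and is therefore inoperative. Clause 5 has no operative effect of its own apart from Clause 1 and is therefore inoperative. Under the stated default rule, only provisions that cannot operate independently fall away; the rest are enforced. That leaves Clause 2, Clause 3, and Clause 6 in effect.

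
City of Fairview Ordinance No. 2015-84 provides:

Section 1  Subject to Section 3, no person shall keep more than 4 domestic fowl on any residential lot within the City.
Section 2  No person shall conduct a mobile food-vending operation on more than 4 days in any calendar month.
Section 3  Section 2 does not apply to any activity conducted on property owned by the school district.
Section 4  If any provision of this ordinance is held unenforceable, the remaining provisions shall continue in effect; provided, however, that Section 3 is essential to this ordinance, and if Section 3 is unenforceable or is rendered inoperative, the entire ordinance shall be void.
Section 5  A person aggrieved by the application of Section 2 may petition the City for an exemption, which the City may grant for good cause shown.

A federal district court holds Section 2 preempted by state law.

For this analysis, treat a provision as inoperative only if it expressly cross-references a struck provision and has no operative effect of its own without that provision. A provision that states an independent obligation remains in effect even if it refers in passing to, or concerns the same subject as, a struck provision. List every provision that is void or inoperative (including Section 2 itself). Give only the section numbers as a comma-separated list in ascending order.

Section 2 is struck. The only function of Section 3 is the public-property exemption from Section 2, so it cannot stand once Section 2 is removed. Section 5 merely fixes the exemption procedure for Section 2; with Section 2 gone it has nothing to operate on and falls away. Section 4 makes Section 3 an essential term, and Section 3 has been rendered inoperative by the cascade; under Section 4, the entire ordinance is therefore void. No provision of the ordinance survives.

1, 2, 3, 4, 5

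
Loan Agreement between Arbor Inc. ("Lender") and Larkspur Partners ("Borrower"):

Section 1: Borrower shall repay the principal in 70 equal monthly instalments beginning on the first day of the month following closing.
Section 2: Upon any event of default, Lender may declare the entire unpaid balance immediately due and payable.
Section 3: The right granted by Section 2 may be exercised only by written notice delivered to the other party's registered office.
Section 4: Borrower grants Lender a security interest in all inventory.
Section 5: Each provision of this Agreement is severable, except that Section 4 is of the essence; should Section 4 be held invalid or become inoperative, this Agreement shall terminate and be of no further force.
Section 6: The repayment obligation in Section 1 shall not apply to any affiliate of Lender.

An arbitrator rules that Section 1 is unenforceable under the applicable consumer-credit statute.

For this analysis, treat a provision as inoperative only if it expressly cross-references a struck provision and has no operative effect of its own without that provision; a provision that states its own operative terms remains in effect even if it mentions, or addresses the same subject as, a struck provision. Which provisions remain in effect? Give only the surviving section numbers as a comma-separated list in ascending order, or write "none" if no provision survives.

2, 3, 4, 5

Section 1 is struck. Section 6 operates only by reference to Section 1, so it falls with Section 1. Section 5 makes Section 4 an essential term, but Section 4 is unaffected, so the severability proviso in Section 5 preserves the remaining provisions. Section 2, Section 3, Section 4, and Section 5 remain in effect.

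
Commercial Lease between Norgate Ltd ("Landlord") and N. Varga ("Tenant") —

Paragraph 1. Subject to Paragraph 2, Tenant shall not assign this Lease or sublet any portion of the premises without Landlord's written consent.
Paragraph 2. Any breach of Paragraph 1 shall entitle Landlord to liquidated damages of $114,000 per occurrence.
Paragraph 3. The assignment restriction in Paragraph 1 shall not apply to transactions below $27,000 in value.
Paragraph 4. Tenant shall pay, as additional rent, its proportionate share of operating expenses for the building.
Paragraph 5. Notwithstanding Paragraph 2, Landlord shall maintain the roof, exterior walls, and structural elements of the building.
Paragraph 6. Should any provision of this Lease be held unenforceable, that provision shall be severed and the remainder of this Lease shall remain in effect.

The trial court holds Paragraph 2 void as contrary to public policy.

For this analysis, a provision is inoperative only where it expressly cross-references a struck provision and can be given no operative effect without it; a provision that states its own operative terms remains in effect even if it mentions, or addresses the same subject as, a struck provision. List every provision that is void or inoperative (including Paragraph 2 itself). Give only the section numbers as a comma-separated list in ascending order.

Paragraph 2 is struck. Although Paragraph 5 refers to Paragraph 2, its operative terms do not depend on Paragraph 2, so it remains in effect. Paragraph 1 mentions Paragraph 2 but its own obligation stands independently of Paragraph 2, so Paragraph 1 is not affected. No other provision's operative terms depend on Paragraph 2. Paragraph 6 is a severability clause and preserves every provision that can still be given independent effect. Paragraph 1, Paragraph 3, Paragraph 4, Paragraph 5, and Paragraph 6 remain in effect.

2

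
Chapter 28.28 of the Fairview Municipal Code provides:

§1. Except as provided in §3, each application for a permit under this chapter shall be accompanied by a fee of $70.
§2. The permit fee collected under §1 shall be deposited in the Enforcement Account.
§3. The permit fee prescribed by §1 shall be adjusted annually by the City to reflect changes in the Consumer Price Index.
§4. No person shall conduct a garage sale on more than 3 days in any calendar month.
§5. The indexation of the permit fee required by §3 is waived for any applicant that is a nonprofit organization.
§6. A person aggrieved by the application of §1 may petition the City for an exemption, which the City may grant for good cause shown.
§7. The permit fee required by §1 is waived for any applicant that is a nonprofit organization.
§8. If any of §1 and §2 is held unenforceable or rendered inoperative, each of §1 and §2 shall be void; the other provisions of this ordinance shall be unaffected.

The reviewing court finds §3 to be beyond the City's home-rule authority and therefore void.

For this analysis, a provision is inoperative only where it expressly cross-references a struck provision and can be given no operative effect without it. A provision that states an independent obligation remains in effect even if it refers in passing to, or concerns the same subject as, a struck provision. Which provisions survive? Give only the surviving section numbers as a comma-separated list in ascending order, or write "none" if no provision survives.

1, 2, 4, 6, 7, 8

§3 is struck. The whole of §5 is the nonprofit waiver of the indexation of the permit fee, defined by reference to §3, so §5 cannot stand once §3 is removed. §1 mentions §3 but its own obligation stands independently of §3, so §1 is not affected. §8 ties §1 and §2 together, but none of those is affected here; the remaining provisions continue in force under §8. §1, §2, §4, §6, §7, and §8 remain in effect.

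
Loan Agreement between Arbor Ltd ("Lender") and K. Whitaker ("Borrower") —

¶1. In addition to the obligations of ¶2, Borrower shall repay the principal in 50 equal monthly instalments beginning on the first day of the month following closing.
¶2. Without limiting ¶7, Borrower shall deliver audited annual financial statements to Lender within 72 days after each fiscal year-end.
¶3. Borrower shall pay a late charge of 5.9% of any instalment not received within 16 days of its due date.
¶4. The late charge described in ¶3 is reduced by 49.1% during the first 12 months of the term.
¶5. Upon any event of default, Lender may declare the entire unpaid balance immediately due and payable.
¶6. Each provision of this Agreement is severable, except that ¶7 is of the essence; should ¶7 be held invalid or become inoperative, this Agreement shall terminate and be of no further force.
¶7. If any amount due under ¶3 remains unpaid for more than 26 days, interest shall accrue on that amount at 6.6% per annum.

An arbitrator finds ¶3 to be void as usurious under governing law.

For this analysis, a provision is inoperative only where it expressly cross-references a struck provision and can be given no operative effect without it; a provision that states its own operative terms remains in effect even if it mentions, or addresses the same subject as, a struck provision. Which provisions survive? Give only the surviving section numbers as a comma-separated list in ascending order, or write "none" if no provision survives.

none

¶3 is struck. ¶4 does nothing except set the introductory reduction to the late charge by reference to ¶3; with ¶3 gone it has no independent effect and is inoperative. ¶7 has no operative effect of its own apart from ¶3 and is therefore inoperative. ¶6 makes ¶7 an essential term, and ¶7 has been rendered inoperative by the cascade; under ¶6, the entire Agreement is therefore void. No provision of the Agreement survives.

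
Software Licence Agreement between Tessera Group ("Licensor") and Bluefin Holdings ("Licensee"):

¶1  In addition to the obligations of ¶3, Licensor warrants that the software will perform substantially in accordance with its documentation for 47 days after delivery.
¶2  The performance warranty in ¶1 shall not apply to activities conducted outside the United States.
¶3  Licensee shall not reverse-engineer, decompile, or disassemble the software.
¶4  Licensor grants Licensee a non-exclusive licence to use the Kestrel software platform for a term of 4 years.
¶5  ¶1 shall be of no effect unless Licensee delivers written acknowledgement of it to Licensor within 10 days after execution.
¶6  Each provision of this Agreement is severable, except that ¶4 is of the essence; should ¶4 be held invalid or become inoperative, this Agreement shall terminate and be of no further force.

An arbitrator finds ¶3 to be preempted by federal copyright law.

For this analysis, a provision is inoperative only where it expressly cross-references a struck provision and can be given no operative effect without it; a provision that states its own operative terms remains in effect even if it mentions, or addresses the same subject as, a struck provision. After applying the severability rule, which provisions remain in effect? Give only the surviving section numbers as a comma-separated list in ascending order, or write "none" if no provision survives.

1, 2, 4, 5, 6

¶3 is struck. Although ¶1 refers to ¶3, its operative terms do not depend on ¶3, so it remains in effect. Nothing else in the Agreement is defined by reference to ¶3. ¶6 makes ¶4 an essential term, but ¶4 is unaffected, so the severability proviso in ¶6 preserves the remaining provisions. The provisions still in force are ¶1, ¶2, ¶4, ¶5, and ¶6.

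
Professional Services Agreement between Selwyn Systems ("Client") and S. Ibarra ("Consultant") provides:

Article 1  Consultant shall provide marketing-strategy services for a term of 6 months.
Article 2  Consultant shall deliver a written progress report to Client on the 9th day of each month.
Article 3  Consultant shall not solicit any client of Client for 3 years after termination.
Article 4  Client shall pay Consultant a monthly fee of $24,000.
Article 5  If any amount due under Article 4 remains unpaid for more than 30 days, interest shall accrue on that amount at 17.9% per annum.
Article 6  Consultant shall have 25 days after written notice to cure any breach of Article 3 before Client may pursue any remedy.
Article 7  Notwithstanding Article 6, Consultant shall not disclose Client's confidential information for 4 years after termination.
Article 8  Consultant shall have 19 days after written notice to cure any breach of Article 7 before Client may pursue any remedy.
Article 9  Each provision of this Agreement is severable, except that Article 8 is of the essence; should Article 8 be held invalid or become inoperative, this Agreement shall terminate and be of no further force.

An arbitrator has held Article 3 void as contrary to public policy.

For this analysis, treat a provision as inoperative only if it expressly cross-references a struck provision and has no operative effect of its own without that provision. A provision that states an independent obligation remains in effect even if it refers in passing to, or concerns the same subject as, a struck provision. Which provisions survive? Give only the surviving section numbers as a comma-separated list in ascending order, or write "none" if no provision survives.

1, 2, 4, 5, 7, 8, 9

Article 3 is struck. The only function of Article 6 is the cure period for breach of Article 3, so it cannot stand once Article 3 is removed. Article 7 mentions Article 6 but its own obligation stands independently of Article 6, so Article 7 is not affected. Article 9 makes Article 8 an essential term, but Article 8 is unaffected, so the severability proviso in Article 9 preserves the remaining provisions. The provisions still in force are Article 1, Article 2, Article 4, Article 5, Article 7, Article 8, and Article 9.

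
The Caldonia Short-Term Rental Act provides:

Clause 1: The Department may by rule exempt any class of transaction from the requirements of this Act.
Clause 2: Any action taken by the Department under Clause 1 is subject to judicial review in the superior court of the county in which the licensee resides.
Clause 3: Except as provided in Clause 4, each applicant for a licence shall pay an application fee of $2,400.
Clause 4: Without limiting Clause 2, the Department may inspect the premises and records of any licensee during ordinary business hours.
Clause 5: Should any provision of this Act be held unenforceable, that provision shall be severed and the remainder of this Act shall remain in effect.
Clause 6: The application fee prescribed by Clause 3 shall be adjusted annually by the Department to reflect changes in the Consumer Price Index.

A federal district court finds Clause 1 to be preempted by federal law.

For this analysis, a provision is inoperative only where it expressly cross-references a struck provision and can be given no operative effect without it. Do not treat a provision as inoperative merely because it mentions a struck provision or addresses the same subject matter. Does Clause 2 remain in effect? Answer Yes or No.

Clause 1 is struck. Clause 2 operates only by reference to Clause 1, so it falls with Clause 1. Clause 4 mentions Clause 2 but its own obligation stands independently of Clause 2, so Clause 4 is not affected. Clause 5 is a severability clause and preserves every provision that can still be given independent effect. The provisions still in force are Clause 3, Clause 4, Clause 5, and Clause 6. Clause 2 is among the inoperative provisions, so the answer is no.

No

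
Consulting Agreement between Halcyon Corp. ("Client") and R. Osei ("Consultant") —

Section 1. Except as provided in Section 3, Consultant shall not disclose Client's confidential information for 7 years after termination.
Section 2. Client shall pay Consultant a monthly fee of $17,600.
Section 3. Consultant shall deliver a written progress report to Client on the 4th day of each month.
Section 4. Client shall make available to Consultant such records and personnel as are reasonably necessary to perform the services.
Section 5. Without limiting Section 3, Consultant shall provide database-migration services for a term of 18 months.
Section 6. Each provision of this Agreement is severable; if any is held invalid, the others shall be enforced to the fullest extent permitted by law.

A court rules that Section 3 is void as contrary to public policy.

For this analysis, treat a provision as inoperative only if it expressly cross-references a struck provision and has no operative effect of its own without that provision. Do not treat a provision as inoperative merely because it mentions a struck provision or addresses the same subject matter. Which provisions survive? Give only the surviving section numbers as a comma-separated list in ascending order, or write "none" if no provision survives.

1, 2, 4, 5, 6

Section 3 is struck. Section 5 mentions Section 3 but its own obligation stands independently of Section 3, so Section 5 is not affected. Although Section 1 refers to Section 3, its operative terms do not depend on Section 3, so it remains in effect. Nothing else in the Agreement is defined by reference to Section 3. Section 6 is a severability clause and preserves every provision that can still be given independent effect. Section 1, Section 2, Section 4, Section 5, and Section 6 remain in effect.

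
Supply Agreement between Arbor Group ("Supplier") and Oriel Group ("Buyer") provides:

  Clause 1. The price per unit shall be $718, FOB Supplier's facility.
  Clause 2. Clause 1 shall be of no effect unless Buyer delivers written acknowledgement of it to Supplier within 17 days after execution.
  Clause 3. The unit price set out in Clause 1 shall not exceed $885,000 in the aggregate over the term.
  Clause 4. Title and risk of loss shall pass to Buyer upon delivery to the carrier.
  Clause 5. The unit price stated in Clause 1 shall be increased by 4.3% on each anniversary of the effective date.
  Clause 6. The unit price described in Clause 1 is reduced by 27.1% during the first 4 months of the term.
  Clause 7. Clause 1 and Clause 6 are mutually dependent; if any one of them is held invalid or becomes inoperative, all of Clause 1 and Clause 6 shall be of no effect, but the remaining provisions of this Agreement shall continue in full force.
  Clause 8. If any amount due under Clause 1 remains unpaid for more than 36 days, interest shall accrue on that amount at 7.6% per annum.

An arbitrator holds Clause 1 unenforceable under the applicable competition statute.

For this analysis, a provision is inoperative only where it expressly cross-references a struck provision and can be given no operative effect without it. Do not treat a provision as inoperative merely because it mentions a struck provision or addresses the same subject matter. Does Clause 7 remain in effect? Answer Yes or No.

Clause 1 is struck. Clause 2 has no operative effect of its own apart from Clause 1 and is therefore inoperative. Clause 3 has no operative effect of its own apart from Clause 1 and is therefore inoperative. Clause 5 has no operative effect of its own apart from Clause 1 and is therefore inoperative. The whole of Clause 6 is the introductory reduction to the unit price, defined by reference to Clause 1, so Clause 6 cannot stand once Clause 1 is removed. Clause 8 operates only by reference to Clause 1, so it falls with Clause 1. Clause 7 declares Clause 1 and Clause 6 mutually dependent; since one of them has fallen, all of them are of no effect. The remainder continues in force under Clause 7. The provisions still in force are Clause 4 and Clause 7. Clause 7 is among the surviving provisions, so the answer is yes.

Yes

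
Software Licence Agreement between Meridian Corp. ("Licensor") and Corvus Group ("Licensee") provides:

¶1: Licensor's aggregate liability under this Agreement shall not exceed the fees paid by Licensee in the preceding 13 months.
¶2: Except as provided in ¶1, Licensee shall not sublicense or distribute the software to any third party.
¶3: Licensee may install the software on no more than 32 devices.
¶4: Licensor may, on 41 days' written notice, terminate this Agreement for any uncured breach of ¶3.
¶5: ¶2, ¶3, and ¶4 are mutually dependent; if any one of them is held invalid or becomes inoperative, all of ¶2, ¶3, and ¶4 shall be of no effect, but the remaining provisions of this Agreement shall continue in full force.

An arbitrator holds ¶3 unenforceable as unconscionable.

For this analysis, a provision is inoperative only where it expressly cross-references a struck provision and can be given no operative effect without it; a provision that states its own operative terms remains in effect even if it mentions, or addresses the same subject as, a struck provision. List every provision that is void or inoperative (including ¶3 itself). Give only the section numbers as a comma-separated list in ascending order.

¶3 is struck. ¶4 merely fixes the termination right for breach of ¶3; with ¶3 gone it has nothing to operate on and falls away. ¶5 declares ¶2, ¶3, and ¶4 mutually dependent; since one of them has fallen, all of them are of no effect. That brings down ¶2 as well. The remainder continues in force under ¶5. That leaves ¶1 and ¶5 in effect.

2, 3, 4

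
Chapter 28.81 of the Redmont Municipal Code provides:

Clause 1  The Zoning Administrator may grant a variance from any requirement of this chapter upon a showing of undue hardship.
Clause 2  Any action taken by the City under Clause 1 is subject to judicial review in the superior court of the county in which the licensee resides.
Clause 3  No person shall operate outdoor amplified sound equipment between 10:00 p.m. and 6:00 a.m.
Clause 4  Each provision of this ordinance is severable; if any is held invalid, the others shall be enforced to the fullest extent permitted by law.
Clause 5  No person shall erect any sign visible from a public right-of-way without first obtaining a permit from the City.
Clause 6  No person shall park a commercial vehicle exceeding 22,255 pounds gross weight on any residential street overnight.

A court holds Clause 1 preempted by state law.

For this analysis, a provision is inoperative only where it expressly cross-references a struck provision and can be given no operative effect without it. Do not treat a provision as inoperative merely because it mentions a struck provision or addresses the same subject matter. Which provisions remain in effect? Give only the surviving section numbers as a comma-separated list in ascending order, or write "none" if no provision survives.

3, 4, 5, 6

Clause 1 is struck. The only function of Clause 2 is the judicial-review right for Clause 1, so it cannot stand once Clause 1 is removed. Clause 4 is a severability clause and preserves every provision that can still be given independent effect. That leaves Clause 3, Clause 4, Clause 5, and Clause 6 in effect.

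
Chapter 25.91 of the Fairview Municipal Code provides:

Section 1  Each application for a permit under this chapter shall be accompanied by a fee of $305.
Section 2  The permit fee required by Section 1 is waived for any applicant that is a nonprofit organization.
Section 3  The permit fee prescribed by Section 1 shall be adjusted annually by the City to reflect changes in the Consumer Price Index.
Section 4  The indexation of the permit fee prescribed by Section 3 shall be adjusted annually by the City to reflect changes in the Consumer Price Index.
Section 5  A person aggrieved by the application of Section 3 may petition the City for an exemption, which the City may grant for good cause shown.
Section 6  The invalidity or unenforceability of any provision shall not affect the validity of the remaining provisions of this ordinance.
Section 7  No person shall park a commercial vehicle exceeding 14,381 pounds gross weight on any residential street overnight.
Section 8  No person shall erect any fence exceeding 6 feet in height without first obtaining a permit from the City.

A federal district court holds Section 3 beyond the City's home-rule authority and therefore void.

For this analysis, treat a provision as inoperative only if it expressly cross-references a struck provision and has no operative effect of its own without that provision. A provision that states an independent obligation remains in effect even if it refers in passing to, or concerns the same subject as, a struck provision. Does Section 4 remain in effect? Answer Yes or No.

Section 3 is struck. Section 4 operates only by reference to Section 3, so it falls with Section 3. Section 5 operates only by reference to Section 3, so it falls with Section 3. Under the severability clause in Section 6, the remaining provisions continue in force. That leaves Section 1, Section 2, Section 6, Section 7, and Section 8 in effect. Section 4 is among the inoperative provisions, so the answer is no.

No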